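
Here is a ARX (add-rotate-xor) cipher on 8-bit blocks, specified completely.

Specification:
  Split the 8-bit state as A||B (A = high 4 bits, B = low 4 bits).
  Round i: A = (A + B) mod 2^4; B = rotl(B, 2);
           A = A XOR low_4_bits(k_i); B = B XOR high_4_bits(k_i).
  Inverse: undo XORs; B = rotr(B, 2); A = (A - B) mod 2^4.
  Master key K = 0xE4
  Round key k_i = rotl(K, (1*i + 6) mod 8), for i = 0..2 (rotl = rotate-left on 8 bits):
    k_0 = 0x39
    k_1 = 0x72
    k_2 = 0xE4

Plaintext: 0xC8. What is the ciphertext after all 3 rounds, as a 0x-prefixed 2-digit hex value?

s_0 = plaintext = 0xC8
s_1 = Round(s_0, k_0) = 0xD1
s_2 = Round(s_1, k_1) = 0xC3
s_3 = Round(s_2, k_2) = 0xB2

0xB2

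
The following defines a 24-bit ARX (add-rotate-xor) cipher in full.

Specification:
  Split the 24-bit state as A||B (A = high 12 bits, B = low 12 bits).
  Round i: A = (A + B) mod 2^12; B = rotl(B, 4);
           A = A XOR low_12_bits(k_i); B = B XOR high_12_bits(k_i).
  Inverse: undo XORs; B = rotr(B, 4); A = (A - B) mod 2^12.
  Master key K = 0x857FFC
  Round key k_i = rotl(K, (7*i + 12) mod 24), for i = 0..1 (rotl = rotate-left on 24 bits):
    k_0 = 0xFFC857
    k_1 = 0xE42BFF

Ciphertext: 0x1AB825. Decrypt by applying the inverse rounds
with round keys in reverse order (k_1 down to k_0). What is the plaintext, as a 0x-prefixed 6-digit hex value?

0x030A89

s_0 = ciphertext = 0x1AB825
s_1 = InvRound(s_0, k_1) = 0x2EE766
s_2 = InvRound(s_1, k_0) = 0x030A89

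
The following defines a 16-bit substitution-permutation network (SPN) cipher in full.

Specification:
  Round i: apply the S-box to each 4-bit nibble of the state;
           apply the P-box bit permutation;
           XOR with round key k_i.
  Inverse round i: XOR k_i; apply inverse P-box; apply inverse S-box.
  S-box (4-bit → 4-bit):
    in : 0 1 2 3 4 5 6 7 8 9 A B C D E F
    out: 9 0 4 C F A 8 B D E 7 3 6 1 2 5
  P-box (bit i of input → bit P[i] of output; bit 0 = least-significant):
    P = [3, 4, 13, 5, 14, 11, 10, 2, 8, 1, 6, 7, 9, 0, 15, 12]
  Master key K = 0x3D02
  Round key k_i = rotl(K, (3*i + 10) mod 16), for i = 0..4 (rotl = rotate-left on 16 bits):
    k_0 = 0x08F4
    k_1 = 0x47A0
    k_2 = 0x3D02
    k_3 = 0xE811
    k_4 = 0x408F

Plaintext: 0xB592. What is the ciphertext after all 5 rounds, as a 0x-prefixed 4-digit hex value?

s_0 = plaintext = 0xB592
s_1 = Round(s_0, k_0) = 0x2673
s_2 = Round(s_1, k_1) = 0xAF04
s_3 = Round(s_2, k_2) = 0xDE7F
s_4 = Round(s_3, k_3) = 0x821F
s_5 = Round(s_4, k_4) = 0xF2C7

0xF2C7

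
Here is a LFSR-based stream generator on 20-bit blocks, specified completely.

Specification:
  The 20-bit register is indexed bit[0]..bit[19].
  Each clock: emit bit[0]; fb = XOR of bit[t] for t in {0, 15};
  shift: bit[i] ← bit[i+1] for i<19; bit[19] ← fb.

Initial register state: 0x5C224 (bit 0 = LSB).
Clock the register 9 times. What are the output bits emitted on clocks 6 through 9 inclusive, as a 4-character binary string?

reg_0 = 0x5C224
clock 1: out=0, reg = 0xAE112
clock 2: out=0, reg = 0xD7089
clock 3: out=1, reg = 0xEB844
clock 4: out=0, reg = 0xF5C22
clock 5: out=0, reg = 0x7AE11
clock 6: out=1, reg = 0x3D708
clock 7: out=0, reg = 0x9EB84
clock 8: out=0, reg = 0xCF5C2
clock 9: out=0, reg = 0xE7AE1

1000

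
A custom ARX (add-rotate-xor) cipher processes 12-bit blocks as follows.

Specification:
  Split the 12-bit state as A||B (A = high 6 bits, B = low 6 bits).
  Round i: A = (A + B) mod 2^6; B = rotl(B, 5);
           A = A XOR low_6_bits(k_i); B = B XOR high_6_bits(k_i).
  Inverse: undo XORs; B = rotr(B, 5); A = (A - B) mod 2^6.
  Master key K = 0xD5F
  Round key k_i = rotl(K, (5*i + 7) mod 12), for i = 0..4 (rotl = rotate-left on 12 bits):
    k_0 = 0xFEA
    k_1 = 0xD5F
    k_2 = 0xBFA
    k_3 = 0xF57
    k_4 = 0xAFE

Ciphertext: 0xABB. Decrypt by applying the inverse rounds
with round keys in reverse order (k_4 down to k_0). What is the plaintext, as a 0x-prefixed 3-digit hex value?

s_0 = ciphertext = 0xABB
s_1 = InvRound(s_0, k_4) = 0xD20
s_2 = InvRound(s_1, k_3) = 0xA7A
s_3 = InvRound(s_2, k_2) = 0xA6A
s_4 = InvRound(s_3, k_1) = 0xE3E
s_5 = InvRound(s_4, k_0) = 0x402

0x402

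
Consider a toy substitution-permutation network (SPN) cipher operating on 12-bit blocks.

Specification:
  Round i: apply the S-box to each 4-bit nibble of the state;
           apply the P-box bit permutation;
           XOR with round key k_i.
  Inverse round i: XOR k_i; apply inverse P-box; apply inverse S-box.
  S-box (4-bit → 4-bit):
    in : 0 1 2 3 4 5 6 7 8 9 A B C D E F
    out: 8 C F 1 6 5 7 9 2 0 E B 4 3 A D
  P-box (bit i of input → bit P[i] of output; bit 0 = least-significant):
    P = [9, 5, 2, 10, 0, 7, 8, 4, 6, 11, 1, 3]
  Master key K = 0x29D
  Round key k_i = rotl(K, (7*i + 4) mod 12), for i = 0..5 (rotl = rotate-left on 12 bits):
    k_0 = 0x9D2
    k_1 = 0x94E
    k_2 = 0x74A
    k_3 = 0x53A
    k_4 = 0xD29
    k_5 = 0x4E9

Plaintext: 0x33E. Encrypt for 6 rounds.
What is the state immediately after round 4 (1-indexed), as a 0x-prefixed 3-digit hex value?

s_0 = plaintext = 0x33E
s_1 = Round(s_0, k_0) = 0xDB3
s_2 = Round(s_1, k_1) = 0x39F
s_3 = Round(s_2, k_2) = 0x10E
s_4 = Round(s_3, k_3) = 0x100
s_5 = Round(s_4, k_4) = 0x933
s_6 = Round(s_5, k_5) = 0x6E8

0x100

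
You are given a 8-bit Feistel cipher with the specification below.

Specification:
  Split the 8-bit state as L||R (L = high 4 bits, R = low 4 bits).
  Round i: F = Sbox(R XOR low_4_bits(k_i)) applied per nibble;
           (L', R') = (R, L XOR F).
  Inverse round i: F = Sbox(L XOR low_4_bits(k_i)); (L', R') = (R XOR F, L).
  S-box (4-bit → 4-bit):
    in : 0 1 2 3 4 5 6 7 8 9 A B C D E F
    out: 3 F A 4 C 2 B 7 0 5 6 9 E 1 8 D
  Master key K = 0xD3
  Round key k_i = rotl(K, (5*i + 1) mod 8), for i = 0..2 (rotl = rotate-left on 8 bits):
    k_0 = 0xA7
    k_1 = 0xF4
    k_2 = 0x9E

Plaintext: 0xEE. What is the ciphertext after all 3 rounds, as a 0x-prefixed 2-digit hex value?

0x3A

s_0 = plaintext = 0xEE
s_1 = Round(s_0, k_0) = 0xEB
s_2 = Round(s_1, k_1) = 0xB3
s_3 = Round(s_2, k_2) = 0x3A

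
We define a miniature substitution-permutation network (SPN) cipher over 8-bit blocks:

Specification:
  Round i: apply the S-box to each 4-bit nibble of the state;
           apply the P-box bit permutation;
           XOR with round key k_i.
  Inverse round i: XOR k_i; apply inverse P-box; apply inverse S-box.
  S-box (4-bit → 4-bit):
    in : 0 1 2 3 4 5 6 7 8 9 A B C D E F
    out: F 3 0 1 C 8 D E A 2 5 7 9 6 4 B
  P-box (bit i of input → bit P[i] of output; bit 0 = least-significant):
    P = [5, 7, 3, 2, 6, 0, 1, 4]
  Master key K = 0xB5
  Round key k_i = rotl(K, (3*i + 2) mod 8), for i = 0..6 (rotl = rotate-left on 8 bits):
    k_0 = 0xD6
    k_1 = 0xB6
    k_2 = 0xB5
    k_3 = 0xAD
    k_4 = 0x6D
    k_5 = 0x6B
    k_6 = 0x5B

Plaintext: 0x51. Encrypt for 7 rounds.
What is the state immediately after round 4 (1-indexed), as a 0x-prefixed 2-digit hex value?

0x5F

s_0 = plaintext = 0x51
s_1 = Round(s_0, k_0) = 0x66
s_2 = Round(s_1, k_1) = 0xC8
s_3 = Round(s_2, k_2) = 0x61
s_4 = Round(s_3, k_3) = 0x5F
s_5 = Round(s_4, k_4) = 0xD9
s_6 = Round(s_5, k_5) = 0xE8
s_7 = Round(s_6, k_6) = 0xDD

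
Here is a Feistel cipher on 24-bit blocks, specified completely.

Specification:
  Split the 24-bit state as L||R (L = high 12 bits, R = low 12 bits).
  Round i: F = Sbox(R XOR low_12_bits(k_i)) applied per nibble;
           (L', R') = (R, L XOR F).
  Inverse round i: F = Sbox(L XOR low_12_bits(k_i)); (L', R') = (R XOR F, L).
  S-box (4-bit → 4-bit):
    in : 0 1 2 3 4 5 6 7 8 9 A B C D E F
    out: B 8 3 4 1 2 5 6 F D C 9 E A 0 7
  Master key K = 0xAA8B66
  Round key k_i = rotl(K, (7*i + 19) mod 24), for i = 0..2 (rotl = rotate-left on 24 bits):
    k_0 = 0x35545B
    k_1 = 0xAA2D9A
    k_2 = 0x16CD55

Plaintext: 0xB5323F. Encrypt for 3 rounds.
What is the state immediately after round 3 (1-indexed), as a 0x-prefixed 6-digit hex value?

s_0 = plaintext = 0xB5323F
s_1 = Round(s_0, k_0) = 0x23FE02
s_2 = Round(s_1, k_1) = 0xE026E0
s_3 = Round(s_2, k_2) = 0x6E0790

0x6E0790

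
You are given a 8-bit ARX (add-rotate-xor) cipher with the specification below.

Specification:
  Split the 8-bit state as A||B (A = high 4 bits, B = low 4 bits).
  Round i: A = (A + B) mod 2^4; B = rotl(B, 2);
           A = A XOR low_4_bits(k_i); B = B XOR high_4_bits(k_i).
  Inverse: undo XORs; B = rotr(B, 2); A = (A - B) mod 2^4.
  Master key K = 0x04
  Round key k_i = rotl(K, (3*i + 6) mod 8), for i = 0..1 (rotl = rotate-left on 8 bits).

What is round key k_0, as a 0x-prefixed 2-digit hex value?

0x01

K = 0x04
k_0 = rotl(K, (3*0+6) mod 8) = rotl(K, 6) = 0x01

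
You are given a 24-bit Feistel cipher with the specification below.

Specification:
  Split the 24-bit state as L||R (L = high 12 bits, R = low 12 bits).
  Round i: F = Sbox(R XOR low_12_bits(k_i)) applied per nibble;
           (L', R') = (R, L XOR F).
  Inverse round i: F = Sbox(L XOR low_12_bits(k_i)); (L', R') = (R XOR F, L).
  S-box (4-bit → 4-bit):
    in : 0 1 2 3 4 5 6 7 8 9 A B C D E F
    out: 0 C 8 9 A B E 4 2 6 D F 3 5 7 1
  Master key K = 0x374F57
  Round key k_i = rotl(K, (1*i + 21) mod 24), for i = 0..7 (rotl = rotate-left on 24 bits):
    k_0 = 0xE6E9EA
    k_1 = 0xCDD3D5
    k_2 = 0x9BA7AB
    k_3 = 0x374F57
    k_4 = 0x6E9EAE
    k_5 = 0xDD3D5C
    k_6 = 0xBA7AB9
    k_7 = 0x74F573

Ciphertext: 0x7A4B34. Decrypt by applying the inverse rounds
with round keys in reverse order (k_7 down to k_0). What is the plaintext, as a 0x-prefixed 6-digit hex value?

s_0 = ciphertext = 0x7A4B34
s_1 = InvRound(s_0, k_7) = 0x3607A4
s_2 = InvRound(s_1, k_6) = 0x1F2360
s_3 = InvRound(s_2, k_5) = 0x0B71F2
s_4 = InvRound(s_3, k_4) = 0x6340B7
s_5 = InvRound(s_4, k_3) = 0x65E634
s_6 = InvRound(s_5, k_2) = 0xA2F65E
s_7 = InvRound(s_6, k_1) = 0x043A2F
s_8 = InvRound(s_7, k_0) = 0xCF9043

0xCF9043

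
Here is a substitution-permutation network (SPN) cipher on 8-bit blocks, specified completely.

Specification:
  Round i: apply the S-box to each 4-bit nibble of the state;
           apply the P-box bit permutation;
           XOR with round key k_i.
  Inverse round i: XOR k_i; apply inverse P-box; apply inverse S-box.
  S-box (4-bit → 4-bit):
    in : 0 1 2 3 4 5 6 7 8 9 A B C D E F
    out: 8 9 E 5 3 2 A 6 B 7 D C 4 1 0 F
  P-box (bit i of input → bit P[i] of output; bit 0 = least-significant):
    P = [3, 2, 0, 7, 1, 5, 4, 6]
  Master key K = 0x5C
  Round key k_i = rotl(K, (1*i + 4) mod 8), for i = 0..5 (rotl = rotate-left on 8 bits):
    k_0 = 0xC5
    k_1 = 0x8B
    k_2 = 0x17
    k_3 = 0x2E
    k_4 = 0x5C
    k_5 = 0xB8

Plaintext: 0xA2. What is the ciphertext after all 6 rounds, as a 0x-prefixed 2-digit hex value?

s_0 = plaintext = 0xA2
s_1 = Round(s_0, k_0) = 0x12
s_2 = Round(s_1, k_1) = 0x4C
s_3 = Round(s_2, k_2) = 0x34
s_4 = Round(s_3, k_3) = 0x30
s_5 = Round(s_4, k_4) = 0xCE
s_6 = Round(s_5, k_5) = 0xA8

0xA8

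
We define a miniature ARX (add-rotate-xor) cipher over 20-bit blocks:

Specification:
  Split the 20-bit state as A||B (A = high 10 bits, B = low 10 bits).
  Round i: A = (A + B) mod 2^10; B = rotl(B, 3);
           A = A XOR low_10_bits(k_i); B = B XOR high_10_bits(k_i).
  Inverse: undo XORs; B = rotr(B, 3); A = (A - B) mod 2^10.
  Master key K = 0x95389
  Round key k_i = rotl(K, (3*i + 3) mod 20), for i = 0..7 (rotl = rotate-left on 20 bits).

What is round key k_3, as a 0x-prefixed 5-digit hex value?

K = 0x95389
k_0 = rotl(K, (3*0+3) mod 20) = rotl(K, 3) = 0xA9C4C
k_1 = rotl(K, (3*1+3) mod 20) = rotl(K, 6) = 0x4E265
k_2 = rotl(K, (3*2+3) mod 20) = rotl(K, 9) = 0x7132A
k_3 = rotl(K, (3*3+3) mod 20) = rotl(K, 12) = 0x89953

0x89953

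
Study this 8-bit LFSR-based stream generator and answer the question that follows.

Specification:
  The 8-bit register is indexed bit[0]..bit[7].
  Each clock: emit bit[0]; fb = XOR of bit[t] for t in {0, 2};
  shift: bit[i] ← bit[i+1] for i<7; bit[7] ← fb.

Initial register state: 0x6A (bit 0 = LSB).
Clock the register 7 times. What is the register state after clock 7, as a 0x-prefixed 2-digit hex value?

0xE0

reg_0 = 0x6A
clock 1: out=0, reg = 0x35
clock 2: out=1, reg = 0x1A
clock 3: out=0, reg = 0x0D
clock 4: out=1, reg = 0x06
clock 5: out=0, reg = 0x83
clock 6: out=1, reg = 0xC1
clock 7: out=1, reg = 0xE0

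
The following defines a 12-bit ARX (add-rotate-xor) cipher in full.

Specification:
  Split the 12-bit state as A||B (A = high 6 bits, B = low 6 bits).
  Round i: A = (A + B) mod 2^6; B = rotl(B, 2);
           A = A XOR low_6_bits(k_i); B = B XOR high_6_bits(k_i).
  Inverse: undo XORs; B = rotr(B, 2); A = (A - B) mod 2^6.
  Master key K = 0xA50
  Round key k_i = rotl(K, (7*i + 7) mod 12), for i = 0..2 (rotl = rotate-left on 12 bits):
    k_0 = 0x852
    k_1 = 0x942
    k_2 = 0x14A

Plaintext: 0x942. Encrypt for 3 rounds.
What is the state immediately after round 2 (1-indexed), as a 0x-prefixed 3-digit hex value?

0x703

s_0 = plaintext = 0x942
s_1 = Round(s_0, k_0) = 0xD69
s_2 = Round(s_1, k_1) = 0x703
s_3 = Round(s_2, k_2) = 0x549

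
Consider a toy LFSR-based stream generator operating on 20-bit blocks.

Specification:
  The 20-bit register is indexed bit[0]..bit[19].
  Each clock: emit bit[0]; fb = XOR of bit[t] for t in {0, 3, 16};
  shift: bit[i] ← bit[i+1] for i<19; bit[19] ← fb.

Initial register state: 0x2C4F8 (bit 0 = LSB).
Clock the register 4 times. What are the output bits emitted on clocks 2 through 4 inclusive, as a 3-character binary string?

001

reg_0 = 0x2C4F8
clock 1: out=0, reg = 0x9627C
clock 2: out=0, reg = 0x4B13E
clock 3: out=0, reg = 0xA589F
clock 4: out=1, reg = 0x52C4F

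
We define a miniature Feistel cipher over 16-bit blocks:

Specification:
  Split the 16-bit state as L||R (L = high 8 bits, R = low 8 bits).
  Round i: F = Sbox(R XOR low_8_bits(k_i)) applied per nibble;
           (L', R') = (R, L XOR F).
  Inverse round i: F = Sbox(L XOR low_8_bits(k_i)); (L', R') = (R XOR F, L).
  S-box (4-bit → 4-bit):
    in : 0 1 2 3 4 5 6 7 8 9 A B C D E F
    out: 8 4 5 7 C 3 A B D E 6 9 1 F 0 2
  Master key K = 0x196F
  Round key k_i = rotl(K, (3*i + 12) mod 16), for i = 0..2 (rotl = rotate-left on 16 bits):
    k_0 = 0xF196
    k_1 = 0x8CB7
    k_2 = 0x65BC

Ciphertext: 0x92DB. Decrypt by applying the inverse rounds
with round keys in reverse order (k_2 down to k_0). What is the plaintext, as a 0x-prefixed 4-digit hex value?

s_0 = ciphertext = 0x92DB
s_1 = InvRound(s_0, k_2) = 0x8B92
s_2 = InvRound(s_1, k_1) = 0xE38B
s_3 = InvRound(s_2, k_0) = 0x38E3

0x38E3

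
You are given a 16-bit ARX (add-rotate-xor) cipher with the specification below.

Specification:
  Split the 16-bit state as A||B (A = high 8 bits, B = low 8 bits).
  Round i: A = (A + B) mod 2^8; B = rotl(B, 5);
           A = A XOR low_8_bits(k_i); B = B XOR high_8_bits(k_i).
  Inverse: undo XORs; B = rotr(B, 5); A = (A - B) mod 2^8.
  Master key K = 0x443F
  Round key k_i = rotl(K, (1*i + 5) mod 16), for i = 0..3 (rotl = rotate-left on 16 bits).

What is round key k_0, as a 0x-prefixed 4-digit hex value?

0x87E8

K = 0x443F
k_0 = rotl(K, (1*0+5) mod 16) = rotl(K, 5) = 0x87E8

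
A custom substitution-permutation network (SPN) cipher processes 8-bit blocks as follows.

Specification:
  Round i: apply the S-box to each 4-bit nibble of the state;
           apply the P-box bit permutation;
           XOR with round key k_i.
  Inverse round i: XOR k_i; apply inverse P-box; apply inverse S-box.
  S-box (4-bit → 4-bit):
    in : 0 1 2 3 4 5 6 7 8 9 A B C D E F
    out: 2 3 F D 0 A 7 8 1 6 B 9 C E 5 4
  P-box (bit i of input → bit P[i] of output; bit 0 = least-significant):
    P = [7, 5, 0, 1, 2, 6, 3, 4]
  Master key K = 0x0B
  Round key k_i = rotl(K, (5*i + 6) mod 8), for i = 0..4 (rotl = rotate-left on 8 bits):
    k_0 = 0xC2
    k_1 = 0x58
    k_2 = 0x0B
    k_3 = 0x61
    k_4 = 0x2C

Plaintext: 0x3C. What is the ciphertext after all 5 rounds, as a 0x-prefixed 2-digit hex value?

0x11

s_0 = plaintext = 0x3C
s_1 = Round(s_0, k_0) = 0xDD
s_2 = Round(s_1, k_1) = 0x23
s_3 = Round(s_2, k_2) = 0xD4
s_4 = Round(s_3, k_3) = 0x39
s_5 = Round(s_4, k_4) = 0x11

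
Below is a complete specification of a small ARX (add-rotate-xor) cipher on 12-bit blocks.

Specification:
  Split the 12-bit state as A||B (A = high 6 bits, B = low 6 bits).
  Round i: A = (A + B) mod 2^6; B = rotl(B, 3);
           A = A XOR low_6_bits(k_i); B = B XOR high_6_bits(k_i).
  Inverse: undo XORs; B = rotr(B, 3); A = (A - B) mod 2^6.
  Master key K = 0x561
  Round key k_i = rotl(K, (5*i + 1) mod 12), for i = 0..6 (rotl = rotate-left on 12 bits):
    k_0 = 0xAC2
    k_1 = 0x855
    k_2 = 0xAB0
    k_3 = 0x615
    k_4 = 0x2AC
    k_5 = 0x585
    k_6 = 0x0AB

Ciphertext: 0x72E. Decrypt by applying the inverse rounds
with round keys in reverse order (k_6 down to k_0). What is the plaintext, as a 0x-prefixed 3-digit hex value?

s_0 = ciphertext = 0x72E
s_1 = InvRound(s_0, k_6) = 0x4A5
s_2 = InvRound(s_1, k_5) = 0xE5E
s_3 = InvRound(s_2, k_4) = 0xCE2
s_4 = InvRound(s_3, k_3) = 0x3D7
s_5 = InvRound(s_4, k_2) = 0x42F
s_6 = InvRound(s_5, k_1) = 0x531
s_7 = InvRound(s_6, k_0) = 0x0D3

0x0D3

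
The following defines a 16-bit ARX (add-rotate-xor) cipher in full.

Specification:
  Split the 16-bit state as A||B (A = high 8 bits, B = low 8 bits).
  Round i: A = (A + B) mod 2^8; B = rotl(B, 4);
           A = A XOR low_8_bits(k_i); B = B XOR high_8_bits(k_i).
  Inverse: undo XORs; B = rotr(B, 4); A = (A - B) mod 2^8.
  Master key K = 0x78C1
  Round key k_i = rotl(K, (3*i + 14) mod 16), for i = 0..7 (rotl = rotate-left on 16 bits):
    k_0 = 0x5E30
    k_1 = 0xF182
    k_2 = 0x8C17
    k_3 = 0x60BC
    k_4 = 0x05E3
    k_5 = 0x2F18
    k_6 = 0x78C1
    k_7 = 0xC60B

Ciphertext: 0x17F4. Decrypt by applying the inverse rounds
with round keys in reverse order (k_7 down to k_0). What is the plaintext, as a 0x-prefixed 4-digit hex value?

s_0 = ciphertext = 0x17F4
s_1 = InvRound(s_0, k_7) = 0xF923
s_2 = InvRound(s_1, k_6) = 0x83B5
s_3 = InvRound(s_2, k_5) = 0xF2A9
s_4 = InvRound(s_3, k_4) = 0x47CA
s_5 = InvRound(s_4, k_3) = 0x51AA
s_6 = InvRound(s_5, k_2) = 0xE462
s_7 = InvRound(s_6, k_1) = 0x2D39
s_8 = InvRound(s_7, k_0) = 0xA776

0xA776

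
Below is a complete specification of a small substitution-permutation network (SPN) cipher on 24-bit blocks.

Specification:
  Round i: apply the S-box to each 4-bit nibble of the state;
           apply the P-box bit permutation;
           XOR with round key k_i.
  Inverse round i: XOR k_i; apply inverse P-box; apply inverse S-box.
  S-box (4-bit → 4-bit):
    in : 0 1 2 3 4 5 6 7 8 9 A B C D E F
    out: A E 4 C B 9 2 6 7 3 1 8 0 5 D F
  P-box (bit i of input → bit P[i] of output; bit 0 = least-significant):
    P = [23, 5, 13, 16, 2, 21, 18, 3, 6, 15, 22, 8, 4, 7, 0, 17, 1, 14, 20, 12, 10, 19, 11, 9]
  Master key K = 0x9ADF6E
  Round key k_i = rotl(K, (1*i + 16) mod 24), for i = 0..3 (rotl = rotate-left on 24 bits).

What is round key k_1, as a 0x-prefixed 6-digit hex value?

K = 0x9ADF6E
k_0 = rotl(K, (1*0+16) mod 24) = rotl(K, 16) = 0x6E9ADF
k_1 = rotl(K, (1*1+16) mod 24) = rotl(K, 17) = 0xDD35BE

0xDD35BE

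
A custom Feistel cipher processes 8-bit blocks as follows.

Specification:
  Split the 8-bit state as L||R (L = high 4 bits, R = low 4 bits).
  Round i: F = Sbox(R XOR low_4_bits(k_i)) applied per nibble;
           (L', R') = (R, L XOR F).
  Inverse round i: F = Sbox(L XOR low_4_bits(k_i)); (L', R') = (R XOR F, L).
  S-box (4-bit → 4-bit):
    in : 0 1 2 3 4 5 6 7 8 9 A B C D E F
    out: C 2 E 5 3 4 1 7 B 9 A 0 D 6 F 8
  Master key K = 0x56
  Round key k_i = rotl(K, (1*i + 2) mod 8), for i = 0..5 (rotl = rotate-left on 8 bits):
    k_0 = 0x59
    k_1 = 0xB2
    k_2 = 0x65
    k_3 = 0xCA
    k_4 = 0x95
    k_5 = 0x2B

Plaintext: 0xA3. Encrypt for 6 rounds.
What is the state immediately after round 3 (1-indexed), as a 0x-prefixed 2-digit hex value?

0xDB

s_0 = plaintext = 0xA3
s_1 = Round(s_0, k_0) = 0x30
s_2 = Round(s_1, k_1) = 0x0D
s_3 = Round(s_2, k_2) = 0xDB
s_4 = Round(s_3, k_3) = 0xBF
s_5 = Round(s_4, k_4) = 0xF1
s_6 = Round(s_5, k_5) = 0x15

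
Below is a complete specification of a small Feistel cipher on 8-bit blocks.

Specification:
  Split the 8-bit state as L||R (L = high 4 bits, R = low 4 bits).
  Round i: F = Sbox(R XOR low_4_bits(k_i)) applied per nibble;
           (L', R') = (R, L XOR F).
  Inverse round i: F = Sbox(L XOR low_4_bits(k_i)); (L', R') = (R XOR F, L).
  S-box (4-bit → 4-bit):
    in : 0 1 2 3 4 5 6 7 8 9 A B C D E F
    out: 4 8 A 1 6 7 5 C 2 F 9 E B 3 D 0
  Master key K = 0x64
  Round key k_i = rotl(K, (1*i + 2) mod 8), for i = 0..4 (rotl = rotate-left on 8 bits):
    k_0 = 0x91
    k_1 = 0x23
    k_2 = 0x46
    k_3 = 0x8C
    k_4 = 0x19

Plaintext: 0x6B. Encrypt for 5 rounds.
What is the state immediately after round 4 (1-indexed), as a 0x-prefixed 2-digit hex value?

0xA5

s_0 = plaintext = 0x6B
s_1 = Round(s_0, k_0) = 0xBF
s_2 = Round(s_1, k_1) = 0xF0
s_3 = Round(s_2, k_2) = 0x0A
s_4 = Round(s_3, k_3) = 0xA5
s_5 = Round(s_4, k_4) = 0x51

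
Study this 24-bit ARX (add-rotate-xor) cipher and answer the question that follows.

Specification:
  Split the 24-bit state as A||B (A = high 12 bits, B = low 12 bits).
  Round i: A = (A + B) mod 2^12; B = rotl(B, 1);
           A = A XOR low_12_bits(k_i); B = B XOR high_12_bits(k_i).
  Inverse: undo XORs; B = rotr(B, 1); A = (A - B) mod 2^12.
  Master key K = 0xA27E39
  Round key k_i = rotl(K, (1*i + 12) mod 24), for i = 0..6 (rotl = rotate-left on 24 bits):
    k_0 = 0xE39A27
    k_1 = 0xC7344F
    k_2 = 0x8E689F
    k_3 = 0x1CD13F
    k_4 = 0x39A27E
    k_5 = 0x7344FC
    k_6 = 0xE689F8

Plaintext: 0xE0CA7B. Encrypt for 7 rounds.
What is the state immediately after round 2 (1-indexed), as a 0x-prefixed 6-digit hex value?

s_0 = plaintext = 0xE0CA7B
s_1 = Round(s_0, k_0) = 0x2A0ACE
s_2 = Round(s_1, k_1) = 0x9219EE
s_3 = Round(s_2, k_2) = 0xB90B3B
s_4 = Round(s_3, k_3) = 0x7F47BA
s_5 = Round(s_4, k_4) = 0xDD0CEE
s_6 = Round(s_5, k_5) = 0xE42EE9
s_7 = Round(s_6, k_6) = 0x4D33BB

0x9219EE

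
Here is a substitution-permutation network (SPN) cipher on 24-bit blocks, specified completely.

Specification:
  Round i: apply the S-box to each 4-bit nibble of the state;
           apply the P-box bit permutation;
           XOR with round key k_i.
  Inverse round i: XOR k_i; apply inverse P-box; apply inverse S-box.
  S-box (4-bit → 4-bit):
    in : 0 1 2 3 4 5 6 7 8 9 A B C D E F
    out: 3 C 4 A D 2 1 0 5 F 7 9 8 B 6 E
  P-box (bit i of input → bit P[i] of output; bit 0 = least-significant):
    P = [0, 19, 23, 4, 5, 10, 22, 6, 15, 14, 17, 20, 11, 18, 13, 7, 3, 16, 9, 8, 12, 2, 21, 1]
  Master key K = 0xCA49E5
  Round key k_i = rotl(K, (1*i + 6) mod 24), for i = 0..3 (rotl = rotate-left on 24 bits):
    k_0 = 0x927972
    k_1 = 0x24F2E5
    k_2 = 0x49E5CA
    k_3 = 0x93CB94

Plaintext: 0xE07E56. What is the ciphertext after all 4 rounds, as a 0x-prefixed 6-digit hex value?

0x9FC259

s_0 = plaintext = 0xE07E56
s_1 = Round(s_0, k_0) = 0xB13D7F
s_2 = Round(s_1, k_1) = 0xB82177
s_3 = Round(s_2, k_2) = 0x5BD7C0
s_4 = Round(s_3, k_3) = 0x9FC259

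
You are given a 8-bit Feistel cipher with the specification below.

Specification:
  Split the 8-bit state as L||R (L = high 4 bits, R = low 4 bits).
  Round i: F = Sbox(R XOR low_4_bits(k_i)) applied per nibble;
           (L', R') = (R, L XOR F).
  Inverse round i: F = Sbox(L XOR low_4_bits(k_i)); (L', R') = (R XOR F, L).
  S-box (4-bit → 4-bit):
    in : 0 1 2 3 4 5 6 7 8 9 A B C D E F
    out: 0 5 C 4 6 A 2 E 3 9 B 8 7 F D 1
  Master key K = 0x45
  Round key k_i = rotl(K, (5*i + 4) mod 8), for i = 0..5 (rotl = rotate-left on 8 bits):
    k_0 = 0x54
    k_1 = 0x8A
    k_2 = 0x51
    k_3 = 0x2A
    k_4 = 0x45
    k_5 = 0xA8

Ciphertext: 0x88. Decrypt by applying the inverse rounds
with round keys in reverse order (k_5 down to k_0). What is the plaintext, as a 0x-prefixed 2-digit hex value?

0x96

s_0 = ciphertext = 0x88
s_1 = InvRound(s_0, k_5) = 0x88
s_2 = InvRound(s_1, k_4) = 0x78
s_3 = InvRound(s_2, k_3) = 0x77
s_4 = InvRound(s_3, k_2) = 0x57
s_5 = InvRound(s_4, k_1) = 0x65
s_6 = InvRound(s_5, k_0) = 0x96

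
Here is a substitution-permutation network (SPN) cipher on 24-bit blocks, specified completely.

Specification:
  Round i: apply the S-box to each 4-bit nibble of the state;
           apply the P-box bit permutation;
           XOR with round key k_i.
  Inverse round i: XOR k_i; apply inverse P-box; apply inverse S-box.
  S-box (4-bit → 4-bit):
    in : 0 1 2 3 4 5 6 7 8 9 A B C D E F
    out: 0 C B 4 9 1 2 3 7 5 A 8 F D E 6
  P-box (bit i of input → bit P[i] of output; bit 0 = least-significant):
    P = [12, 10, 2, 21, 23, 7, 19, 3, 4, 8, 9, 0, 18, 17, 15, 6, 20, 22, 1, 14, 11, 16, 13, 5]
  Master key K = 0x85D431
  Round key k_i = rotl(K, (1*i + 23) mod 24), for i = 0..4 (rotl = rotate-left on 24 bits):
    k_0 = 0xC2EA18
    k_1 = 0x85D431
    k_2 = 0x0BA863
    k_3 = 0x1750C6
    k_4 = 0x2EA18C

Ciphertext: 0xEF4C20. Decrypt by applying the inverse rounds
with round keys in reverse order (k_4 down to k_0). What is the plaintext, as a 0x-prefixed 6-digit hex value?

s_0 = ciphertext = 0xEF4C20
s_1 = InvRound(s_0, k_4) = 0xCA362F
s_2 = InvRound(s_1, k_3) = 0xE241C6
s_3 = InvRound(s_2, k_2) = 0xCA3A81
s_4 = InvRound(s_3, k_1) = 0xCA89F6
s_5 = InvRound(s_4, k_0) = 0x11BFE3

0x11BFE3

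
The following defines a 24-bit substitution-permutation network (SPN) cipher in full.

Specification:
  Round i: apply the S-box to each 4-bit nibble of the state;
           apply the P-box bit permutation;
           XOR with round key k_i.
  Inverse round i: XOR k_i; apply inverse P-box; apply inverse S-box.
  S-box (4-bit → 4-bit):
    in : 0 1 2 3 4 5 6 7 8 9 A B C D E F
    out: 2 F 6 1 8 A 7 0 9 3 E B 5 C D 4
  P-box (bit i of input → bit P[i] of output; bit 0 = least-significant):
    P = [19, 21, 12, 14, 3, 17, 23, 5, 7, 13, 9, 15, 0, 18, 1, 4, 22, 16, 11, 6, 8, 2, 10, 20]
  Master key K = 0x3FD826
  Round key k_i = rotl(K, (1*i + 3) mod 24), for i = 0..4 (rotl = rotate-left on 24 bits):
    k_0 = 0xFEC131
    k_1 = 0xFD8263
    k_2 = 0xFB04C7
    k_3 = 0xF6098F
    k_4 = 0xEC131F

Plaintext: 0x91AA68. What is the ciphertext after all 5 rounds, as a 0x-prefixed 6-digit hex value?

0x81B6B6

s_0 = plaintext = 0x91AA68
s_1 = Round(s_0, k_0) = 0x312A6F
s_2 = Round(s_1, k_1) = 0x3A3929
s_3 = Round(s_2, k_2) = 0x502D06
s_4 = Round(s_3, k_3) = 0xC99B89
s_5 = Round(s_4, k_4) = 0x81B6B6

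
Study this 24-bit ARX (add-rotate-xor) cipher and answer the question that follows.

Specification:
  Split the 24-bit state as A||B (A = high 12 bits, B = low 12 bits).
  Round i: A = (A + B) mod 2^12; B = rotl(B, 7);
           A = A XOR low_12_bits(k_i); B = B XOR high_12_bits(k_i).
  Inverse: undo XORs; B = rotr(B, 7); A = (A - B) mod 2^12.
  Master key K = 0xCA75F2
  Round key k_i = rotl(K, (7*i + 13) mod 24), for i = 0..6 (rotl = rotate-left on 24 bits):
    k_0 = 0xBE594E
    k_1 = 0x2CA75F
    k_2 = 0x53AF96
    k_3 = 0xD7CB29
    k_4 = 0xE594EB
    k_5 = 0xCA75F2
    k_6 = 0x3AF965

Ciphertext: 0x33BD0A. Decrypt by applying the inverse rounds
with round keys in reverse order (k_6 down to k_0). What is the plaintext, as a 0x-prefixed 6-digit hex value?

0x8F7B13

s_0 = ciphertext = 0x33BD0A
s_1 = InvRound(s_0, k_6) = 0x5A14BD
s_2 = InvRound(s_1, k_5) = 0xD03350
s_3 = InvRound(s_2, k_4) = 0x8AE13A
s_4 = InvRound(s_3, k_3) = 0xAAF8D8
s_5 = InvRound(s_4, k_2) = 0x8DEC5B
s_6 = InvRound(s_5, k_1) = 0xD4423D
s_7 = InvRound(s_6, k_0) = 0x8F7B13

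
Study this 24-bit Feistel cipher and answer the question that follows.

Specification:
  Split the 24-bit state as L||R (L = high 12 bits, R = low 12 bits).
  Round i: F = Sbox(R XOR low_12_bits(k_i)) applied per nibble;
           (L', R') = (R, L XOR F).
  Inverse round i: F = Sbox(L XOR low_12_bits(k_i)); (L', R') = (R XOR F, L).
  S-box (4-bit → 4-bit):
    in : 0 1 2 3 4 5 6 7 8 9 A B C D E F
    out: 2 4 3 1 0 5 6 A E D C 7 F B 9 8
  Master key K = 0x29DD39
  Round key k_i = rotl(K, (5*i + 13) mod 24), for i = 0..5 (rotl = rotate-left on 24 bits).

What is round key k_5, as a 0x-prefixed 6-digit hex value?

K = 0x29DD39
k_0 = rotl(K, (5*0+13) mod 24) = rotl(K, 13) = 0xA7253B
k_1 = rotl(K, (5*1+13) mod 24) = rotl(K, 18) = 0xE4A774
k_2 = rotl(K, (5*2+13) mod 24) = rotl(K, 23) = 0x94EE9C
k_3 = rotl(K, (5*3+13) mod 24) = rotl(K, 4) = 0x9DD392
k_4 = rotl(K, (5*4+13) mod 24) = rotl(K, 9) = 0xBA7253
k_5 = rotl(K, (5*5+13) mod 24) = rotl(K, 14) = 0x4E4A77

0x4E4A77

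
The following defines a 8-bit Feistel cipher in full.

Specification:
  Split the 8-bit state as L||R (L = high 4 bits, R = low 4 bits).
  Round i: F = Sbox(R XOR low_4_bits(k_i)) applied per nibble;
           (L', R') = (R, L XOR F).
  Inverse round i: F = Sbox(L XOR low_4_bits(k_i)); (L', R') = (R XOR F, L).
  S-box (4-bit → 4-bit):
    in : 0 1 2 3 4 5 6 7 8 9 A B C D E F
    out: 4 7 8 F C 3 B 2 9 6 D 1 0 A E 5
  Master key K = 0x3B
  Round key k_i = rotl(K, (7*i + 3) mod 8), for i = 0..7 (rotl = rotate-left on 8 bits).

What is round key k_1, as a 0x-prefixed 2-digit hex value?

0xEC

K = 0x3B
k_0 = rotl(K, (7*0+3) mod 8) = rotl(K, 3) = 0xD9
k_1 = rotl(K, (7*1+3) mod 8) = rotl(K, 2) = 0xEC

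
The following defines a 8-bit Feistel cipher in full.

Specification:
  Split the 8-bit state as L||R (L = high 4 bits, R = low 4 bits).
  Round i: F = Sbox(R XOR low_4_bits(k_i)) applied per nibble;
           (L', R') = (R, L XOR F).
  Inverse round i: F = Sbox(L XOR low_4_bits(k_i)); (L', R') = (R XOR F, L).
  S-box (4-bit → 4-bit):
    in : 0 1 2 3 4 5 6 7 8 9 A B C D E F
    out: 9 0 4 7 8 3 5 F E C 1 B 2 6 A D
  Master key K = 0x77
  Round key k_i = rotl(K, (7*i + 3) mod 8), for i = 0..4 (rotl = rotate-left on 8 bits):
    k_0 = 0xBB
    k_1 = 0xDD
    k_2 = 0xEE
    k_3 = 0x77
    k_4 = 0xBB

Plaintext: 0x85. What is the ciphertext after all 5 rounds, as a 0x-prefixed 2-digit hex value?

0x16

s_0 = plaintext = 0x85
s_1 = Round(s_0, k_0) = 0x52
s_2 = Round(s_1, k_1) = 0x28
s_3 = Round(s_2, k_2) = 0x87
s_4 = Round(s_3, k_3) = 0x71
s_5 = Round(s_4, k_4) = 0x16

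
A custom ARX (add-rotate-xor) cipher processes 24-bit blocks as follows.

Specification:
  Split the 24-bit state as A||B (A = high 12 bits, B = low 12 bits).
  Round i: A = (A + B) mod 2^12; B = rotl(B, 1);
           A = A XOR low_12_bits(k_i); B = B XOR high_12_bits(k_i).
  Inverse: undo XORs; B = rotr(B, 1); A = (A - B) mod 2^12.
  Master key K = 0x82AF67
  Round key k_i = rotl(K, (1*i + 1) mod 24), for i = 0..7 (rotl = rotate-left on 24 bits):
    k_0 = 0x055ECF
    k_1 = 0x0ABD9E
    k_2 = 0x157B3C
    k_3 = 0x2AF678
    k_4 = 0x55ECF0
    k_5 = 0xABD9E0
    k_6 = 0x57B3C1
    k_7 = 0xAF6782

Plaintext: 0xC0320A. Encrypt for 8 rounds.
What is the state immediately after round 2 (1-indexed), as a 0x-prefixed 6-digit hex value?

0x89D829

s_0 = plaintext = 0xC0320A
s_1 = Round(s_0, k_0) = 0x0C2441
s_2 = Round(s_1, k_1) = 0x89D829
s_3 = Round(s_2, k_2) = 0xBFA104
s_4 = Round(s_3, k_3) = 0xA860A7
s_5 = Round(s_4, k_4) = 0x7DD410
s_6 = Round(s_5, k_5) = 0x20D29D
s_7 = Round(s_6, k_6) = 0x76B041
s_8 = Round(s_7, k_7) = 0x02EA74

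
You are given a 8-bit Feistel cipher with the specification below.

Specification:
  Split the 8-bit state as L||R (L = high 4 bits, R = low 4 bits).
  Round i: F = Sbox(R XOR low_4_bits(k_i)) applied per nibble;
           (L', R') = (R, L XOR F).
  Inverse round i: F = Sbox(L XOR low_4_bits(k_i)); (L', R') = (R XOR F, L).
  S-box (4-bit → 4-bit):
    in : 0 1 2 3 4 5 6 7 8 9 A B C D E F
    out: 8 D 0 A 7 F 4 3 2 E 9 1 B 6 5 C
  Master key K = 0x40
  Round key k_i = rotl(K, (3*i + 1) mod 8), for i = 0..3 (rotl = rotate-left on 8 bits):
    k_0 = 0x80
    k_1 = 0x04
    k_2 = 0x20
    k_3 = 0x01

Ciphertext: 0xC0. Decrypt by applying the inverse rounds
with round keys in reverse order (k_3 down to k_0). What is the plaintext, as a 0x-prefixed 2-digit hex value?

0xED

s_0 = ciphertext = 0xC0
s_1 = InvRound(s_0, k_3) = 0x6C
s_2 = InvRound(s_1, k_2) = 0x86
s_3 = InvRound(s_2, k_1) = 0xD8
s_4 = InvRound(s_3, k_0) = 0xED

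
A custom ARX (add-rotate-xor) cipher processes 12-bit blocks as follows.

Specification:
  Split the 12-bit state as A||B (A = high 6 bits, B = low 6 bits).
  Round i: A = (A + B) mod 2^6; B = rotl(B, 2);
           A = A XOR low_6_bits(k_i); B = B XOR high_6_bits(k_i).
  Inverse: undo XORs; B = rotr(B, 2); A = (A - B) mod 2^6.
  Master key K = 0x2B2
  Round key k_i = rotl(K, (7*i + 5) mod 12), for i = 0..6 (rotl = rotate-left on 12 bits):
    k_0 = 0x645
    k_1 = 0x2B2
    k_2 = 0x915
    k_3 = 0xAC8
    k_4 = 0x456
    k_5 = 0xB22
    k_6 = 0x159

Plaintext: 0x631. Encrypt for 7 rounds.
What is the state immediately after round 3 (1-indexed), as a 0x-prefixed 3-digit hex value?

s_0 = plaintext = 0x631
s_1 = Round(s_0, k_0) = 0x31E
s_2 = Round(s_1, k_1) = 0x633
s_3 = Round(s_2, k_2) = 0x7AB
s_4 = Round(s_3, k_3) = 0x045
s_5 = Round(s_4, k_4) = 0x405
s_6 = Round(s_5, k_5) = 0xDF8
s_7 = Round(s_6, k_6) = 0xDA6

0x7AB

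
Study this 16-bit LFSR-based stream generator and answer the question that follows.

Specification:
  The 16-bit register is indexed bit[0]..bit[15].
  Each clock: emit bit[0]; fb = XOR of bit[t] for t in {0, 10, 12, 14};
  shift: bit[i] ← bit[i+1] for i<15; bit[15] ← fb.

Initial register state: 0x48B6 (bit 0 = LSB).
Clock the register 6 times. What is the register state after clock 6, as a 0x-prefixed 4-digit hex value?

0x9522

reg_0 = 0x48B6
clock 1: out=0, reg = 0xA45B
clock 2: out=1, reg = 0x522D
clock 3: out=1, reg = 0xA916
clock 4: out=0, reg = 0x548B
clock 5: out=1, reg = 0x2A45
clock 6: out=1, reg = 0x9522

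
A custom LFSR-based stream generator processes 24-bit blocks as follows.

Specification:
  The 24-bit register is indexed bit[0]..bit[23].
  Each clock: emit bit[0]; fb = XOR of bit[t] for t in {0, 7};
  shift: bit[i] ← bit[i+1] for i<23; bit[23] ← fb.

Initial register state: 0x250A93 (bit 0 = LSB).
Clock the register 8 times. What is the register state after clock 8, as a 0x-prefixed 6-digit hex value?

reg_0 = 0x250A93
clock 1: out=1, reg = 0x128549
clock 2: out=1, reg = 0x8942A4
clock 3: out=0, reg = 0xC4A152
clock 4: out=0, reg = 0x6250A9
clock 5: out=1, reg = 0x312854
clock 6: out=0, reg = 0x18942A
clock 7: out=0, reg = 0x0C4A15
clock 8: out=1, reg = 0x86250A

0x86250A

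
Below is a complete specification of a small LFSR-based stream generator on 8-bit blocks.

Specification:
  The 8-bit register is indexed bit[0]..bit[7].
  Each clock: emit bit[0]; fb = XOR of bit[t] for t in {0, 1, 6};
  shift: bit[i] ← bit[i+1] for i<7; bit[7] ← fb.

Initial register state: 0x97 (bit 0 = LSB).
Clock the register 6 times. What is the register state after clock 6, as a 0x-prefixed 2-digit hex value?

reg_0 = 0x97
clock 1: out=1, reg = 0x4B
clock 2: out=1, reg = 0xA5
clock 3: out=1, reg = 0xD2
clock 4: out=0, reg = 0x69
clock 5: out=1, reg = 0x34
clock 6: out=0, reg = 0x1A

0x1A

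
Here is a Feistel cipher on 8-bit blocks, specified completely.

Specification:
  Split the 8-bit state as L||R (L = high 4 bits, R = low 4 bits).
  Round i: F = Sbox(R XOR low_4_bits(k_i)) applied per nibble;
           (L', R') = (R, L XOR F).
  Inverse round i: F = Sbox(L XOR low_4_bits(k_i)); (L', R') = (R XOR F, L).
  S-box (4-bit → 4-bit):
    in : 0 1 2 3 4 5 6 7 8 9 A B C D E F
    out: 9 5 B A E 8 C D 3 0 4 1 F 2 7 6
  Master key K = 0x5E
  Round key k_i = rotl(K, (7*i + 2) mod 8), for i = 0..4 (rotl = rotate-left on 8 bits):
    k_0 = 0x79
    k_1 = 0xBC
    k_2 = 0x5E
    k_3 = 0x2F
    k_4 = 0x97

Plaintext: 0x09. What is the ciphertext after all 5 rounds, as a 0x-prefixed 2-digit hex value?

s_0 = plaintext = 0x09
s_1 = Round(s_0, k_0) = 0x99
s_2 = Round(s_1, k_1) = 0x91
s_3 = Round(s_2, k_2) = 0x1F
s_4 = Round(s_3, k_3) = 0xF8
s_5 = Round(s_4, k_4) = 0x89

0x89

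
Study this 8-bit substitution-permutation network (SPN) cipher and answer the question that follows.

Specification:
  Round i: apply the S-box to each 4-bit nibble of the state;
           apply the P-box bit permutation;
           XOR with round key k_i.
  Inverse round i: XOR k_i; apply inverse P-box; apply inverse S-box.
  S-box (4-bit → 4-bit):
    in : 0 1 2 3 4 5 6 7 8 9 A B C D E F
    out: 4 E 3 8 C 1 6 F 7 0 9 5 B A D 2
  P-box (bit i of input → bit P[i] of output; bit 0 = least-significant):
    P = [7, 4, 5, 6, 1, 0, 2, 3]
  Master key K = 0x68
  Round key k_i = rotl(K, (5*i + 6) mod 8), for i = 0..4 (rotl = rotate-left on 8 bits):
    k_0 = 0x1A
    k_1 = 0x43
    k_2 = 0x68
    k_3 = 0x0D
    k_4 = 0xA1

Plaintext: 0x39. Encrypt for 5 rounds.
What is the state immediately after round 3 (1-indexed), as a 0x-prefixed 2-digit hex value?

s_0 = plaintext = 0x39
s_1 = Round(s_0, k_0) = 0x12
s_2 = Round(s_1, k_1) = 0xDE
s_3 = Round(s_2, k_2) = 0x81
s_4 = Round(s_3, k_3) = 0x7A
s_5 = Round(s_4, k_4) = 0x6E

0x81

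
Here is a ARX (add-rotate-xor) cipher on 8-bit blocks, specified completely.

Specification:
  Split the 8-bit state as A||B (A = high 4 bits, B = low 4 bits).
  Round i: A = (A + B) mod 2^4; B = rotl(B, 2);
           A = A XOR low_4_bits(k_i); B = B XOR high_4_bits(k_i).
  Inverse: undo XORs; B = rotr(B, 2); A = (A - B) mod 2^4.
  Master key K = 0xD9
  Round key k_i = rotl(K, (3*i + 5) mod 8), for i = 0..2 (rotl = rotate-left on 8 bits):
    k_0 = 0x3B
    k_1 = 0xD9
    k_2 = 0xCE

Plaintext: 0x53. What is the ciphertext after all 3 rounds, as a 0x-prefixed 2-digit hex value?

0x34

s_0 = plaintext = 0x53
s_1 = Round(s_0, k_0) = 0x3F
s_2 = Round(s_1, k_1) = 0xB2
s_3 = Round(s_2, k_2) = 0x34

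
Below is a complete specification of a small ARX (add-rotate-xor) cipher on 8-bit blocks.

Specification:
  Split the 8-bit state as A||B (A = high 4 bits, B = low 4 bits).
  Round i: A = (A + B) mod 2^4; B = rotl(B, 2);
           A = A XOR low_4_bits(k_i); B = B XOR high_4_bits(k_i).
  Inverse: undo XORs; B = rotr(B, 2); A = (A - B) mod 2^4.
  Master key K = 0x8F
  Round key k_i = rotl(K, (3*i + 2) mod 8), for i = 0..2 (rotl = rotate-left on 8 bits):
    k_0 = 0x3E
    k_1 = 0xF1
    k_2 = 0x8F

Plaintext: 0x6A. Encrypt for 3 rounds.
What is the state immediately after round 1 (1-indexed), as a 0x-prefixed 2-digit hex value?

s_0 = plaintext = 0x6A
s_1 = Round(s_0, k_0) = 0xE9
s_2 = Round(s_1, k_1) = 0x69
s_3 = Round(s_2, k_2) = 0x0E

0xE9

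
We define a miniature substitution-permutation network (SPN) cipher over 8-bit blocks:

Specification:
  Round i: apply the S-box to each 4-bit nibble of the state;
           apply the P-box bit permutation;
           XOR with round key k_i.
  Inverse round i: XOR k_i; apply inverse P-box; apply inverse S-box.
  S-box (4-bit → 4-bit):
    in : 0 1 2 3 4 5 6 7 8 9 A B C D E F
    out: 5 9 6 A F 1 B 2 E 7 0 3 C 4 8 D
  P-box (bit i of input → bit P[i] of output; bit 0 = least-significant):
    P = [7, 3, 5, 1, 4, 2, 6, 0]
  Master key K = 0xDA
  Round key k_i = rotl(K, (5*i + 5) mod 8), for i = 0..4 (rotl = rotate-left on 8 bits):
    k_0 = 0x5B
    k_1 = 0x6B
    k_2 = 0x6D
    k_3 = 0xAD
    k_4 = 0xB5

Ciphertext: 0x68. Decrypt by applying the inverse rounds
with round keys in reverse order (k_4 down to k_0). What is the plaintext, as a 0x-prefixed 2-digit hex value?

s_0 = ciphertext = 0x68
s_1 = InvRound(s_0, k_4) = 0x4B
s_2 = InvRound(s_1, k_3) = 0x2F
s_3 = InvRound(s_2, k_2) = 0xDE
s_4 = InvRound(s_3, k_1) = 0x60
s_5 = InvRound(s_4, k_0) = 0x18

0x18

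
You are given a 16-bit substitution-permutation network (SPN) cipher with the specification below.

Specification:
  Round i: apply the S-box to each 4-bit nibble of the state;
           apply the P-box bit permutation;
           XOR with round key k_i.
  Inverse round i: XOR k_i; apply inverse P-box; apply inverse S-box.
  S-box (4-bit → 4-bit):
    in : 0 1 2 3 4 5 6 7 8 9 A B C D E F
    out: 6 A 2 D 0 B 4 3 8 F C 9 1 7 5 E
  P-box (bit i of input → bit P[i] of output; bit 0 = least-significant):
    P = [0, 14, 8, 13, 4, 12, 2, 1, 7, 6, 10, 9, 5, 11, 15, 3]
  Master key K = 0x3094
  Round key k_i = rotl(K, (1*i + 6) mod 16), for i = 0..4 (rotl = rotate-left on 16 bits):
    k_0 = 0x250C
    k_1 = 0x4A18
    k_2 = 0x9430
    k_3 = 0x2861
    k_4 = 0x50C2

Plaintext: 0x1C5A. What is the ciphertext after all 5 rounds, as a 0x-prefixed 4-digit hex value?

s_0 = plaintext = 0x1C5A
s_1 = Round(s_0, k_0) = 0x1C96
s_2 = Round(s_1, k_1) = 0x5386
s_3 = Round(s_2, k_2) = 0x9B9A
s_4 = Round(s_3, k_3) = 0x93DF
s_5 = Round(s_4, k_4) = 0xAF7E

0xAF7E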